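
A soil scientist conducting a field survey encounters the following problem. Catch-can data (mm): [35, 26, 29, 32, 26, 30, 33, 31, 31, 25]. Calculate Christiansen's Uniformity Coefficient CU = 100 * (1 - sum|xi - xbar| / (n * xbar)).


xbar = 298 / 10 = 29.800
sum|xi - xbar| = 26.400
CU = 100 * (1 - 26.400 / (10 * 29.800))
   = 100 * (1 - 0.0886)
   = 91.14%


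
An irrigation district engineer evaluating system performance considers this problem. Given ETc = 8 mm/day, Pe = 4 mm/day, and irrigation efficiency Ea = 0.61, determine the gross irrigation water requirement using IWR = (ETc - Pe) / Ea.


IWR = (ETc - Pe) / Ea
    = (8 - 4) / 0.61
    = 4 / 0.61
    = 6.56 mm/day


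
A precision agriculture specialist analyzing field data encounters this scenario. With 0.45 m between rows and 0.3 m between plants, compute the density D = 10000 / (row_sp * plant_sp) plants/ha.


D = 10000 / (row_sp * plant_sp)
  = 10000 / (0.45 * 0.3)
  = 10000 / 0.1350
  = 74074.07 plants/ha


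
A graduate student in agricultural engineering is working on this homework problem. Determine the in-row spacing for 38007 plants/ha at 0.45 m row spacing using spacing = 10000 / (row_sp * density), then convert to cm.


spacing = 10000 / (row_sp * density)
        = 10000 / (0.45 * 38007)
        = 10000 / 17103.15
        = 0.58469 m = 58.47 cm


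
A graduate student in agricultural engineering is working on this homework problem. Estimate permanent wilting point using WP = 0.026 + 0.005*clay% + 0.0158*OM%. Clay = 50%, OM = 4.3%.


WP = 0.026 + 0.005*50 + 0.0158*4.3
   = 0.026 + 0.2500 + 0.0679
   = 0.3439


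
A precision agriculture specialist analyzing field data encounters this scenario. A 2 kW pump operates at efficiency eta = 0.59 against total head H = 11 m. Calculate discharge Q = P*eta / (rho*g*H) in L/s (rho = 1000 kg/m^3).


Q = (P * 1000 * eta) / (rho * g * H)
  = (2 * 1000 * 0.59) / (1000 * 9.81 * 11)
  = 1180 / 107910
  = 0.01094 m^3/s = 10.94 L/s


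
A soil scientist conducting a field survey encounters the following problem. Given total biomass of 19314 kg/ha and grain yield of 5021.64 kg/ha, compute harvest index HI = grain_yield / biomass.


HI = grain_yield / biomass
   = 5021.64 / 19314
   = 0.26


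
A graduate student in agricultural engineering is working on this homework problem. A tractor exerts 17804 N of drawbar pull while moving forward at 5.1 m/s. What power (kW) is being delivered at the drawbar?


P = F * v / 1000
  = 17804 * 5.1 / 1000
  = 90800.40 / 1000
  = 90.80 kW


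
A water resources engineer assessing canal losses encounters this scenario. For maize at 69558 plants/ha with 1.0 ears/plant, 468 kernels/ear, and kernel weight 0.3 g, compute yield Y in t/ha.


Y = density * ears * kernels * kw
  = 69558 * 1.0 * 468 * 0.3 g/ha
  = 9765943.20 g/ha
  = 9765.94 kg/ha = 9.77 t/ha


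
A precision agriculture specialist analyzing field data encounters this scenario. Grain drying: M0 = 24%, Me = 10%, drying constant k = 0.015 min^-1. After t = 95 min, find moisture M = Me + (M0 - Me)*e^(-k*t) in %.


M = Me + (M0 - Me) * e^(-k*t)
  = 10 + (24 - 10) * e^(-0.015*95)
  = 10 + 14 * e^(-1.425)
  = 10 + 14 * 0.24051
  = 10 + 3.3671
  = 13.37%


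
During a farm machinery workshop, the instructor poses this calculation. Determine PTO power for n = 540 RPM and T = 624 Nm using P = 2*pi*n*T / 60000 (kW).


P = 2*pi*n*T / 60000
  = 2*pi * 540 * 624 / 60000
  = 2117182.12 / 60000
  = 35.29 kW


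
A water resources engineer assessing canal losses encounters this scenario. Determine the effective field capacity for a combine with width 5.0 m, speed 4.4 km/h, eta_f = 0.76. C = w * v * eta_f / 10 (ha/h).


C = w * v * eta_f / 10
  = 5.0 * 4.4 * 0.76 / 10
  = 16.72 / 10
  = 1.67 ha/h


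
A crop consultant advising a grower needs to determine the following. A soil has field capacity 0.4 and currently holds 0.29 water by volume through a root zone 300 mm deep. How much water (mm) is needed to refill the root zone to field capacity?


SMD = (FC - theta) * D
    = (0.4 - 0.29) * 300
    = 0.110 * 300
    = 33 mm


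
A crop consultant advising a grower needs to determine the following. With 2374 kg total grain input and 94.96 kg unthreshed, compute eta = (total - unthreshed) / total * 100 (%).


eta = (total - unthreshed) / total * 100
    = (2374 - 94.96) / 2374 * 100
    = 2279.04 / 2374 * 100
    = 96%


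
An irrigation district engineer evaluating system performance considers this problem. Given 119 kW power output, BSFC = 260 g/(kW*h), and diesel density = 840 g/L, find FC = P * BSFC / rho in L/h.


FC = P * BSFC / rho_fuel
   = 119 * 260 / 840
   = 30940 / 840
   = 36.83 L/h


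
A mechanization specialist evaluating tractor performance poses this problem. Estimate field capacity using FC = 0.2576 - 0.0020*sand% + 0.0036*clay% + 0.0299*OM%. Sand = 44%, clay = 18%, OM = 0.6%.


FC = 0.2576 - 0.0020*44 + 0.0036*18 + 0.0299*0.6
   = 0.2576 - 0.0880 + 0.0648 + 0.0179
   = 0.2523


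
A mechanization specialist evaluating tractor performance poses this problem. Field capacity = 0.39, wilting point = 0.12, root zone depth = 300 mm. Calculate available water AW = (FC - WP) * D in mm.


AW = (FC - WP) * D
   = (0.39 - 0.12) * 300
   = 0.27 * 300
   = 81 mm


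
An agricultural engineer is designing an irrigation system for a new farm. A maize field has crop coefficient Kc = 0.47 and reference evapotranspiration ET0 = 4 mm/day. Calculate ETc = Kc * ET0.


ETc = Kc * ET0
    = 0.47 * 4
    = 1.88 mm/day


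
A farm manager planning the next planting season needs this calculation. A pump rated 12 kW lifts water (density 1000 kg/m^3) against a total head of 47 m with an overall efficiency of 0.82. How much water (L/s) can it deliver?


Q = (P * 1000 * eta) / (rho * g * H)
  = (12 * 1000 * 0.82) / (1000 * 9.81 * 47)
  = 9840 / 461070
  = 0.02134 m^3/s = 21.34 L/s


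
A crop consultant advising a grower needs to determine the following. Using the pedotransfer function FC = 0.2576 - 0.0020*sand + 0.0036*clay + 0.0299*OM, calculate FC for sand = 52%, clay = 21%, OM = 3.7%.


FC = 0.2576 - 0.0020*52 + 0.0036*21 + 0.0299*3.7
   = 0.2576 - 0.1040 + 0.0756 + 0.1106
   = 0.3398


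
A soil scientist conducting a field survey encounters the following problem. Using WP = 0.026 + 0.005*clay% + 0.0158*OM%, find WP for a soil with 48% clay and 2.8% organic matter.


WP = 0.026 + 0.005*48 + 0.0158*2.8
   = 0.026 + 0.2400 + 0.0442
   = 0.3102


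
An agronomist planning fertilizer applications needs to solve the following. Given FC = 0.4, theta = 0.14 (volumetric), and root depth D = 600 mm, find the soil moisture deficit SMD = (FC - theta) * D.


SMD = (FC - theta) * D
    = (0.4 - 0.14) * 600
    = 0.260 * 600
    = 156 mm


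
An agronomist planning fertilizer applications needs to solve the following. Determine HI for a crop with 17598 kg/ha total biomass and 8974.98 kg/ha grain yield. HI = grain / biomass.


HI = grain_yield / biomass
   = 8974.98 / 17598
   = 0.51


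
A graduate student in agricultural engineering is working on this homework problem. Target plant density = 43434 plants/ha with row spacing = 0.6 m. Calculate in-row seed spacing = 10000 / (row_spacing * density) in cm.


spacing = 10000 / (row_sp * density)
        = 10000 / (0.6 * 43434)
        = 10000 / 26060.40
        = 0.38372 m = 38.37 cm


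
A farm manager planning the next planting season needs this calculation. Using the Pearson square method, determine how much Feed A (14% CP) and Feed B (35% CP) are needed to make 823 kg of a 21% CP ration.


parts_A = CP_b - target = 35 - 21 = 14
parts_B = target - CP_a = 21 - 14 = 7
total_parts = 14 + 7 = 21
Feed A = 823 * 14 / 21 = 548.67 kg
Feed B = 823 * 7 / 21 = 274.33 kg

548.67 kg


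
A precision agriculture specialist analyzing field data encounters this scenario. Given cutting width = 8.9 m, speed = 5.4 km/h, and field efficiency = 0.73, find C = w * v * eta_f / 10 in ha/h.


C = w * v * eta_f / 10
  = 8.9 * 5.4 * 0.73 / 10
  = 35.08 / 10
  = 3.51 ha/h


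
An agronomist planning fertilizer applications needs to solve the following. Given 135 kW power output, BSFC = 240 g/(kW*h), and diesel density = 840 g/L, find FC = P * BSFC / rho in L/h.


FC = P * BSFC / rho_fuel
   = 135 * 240 / 840
   = 32400 / 840
   = 38.57 L/h


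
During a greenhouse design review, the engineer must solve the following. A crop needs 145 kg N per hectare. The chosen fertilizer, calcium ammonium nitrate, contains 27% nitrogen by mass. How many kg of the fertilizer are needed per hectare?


Rate = N_required / (N_content / 100)
     = 145 / (27 / 100)
     = 145 / 0.27
     = 537.04 kg/ha


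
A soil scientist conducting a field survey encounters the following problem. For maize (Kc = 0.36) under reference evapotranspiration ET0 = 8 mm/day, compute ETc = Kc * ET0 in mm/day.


ETc = Kc * ET0
    = 0.36 * 8
    = 2.88 mm/day


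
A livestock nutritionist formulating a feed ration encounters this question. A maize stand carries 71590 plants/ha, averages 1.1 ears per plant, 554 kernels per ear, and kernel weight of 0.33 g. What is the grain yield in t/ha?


Y = density * ears * kernels * kw
  = 71590 * 1.1 * 554 * 0.33 g/ha
  = 14396892.18 g/ha
  = 14396.89 kg/ha = 14.40 t/ha


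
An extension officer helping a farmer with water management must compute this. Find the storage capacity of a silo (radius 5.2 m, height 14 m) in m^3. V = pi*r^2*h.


V = pi * r^2 * h
  = pi * 5.2^2 * 14
  = pi * 27.04 * 14
  = 1189.28 m^3


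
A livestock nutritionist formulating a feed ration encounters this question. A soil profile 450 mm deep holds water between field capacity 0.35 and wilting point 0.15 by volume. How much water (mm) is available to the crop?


AW = (FC - WP) * D
   = (0.35 - 0.15) * 450
   = 0.20 * 450
   = 90 mm


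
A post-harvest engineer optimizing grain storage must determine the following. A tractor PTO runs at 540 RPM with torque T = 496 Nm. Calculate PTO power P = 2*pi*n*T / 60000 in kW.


P = 2*pi*n*T / 60000
  = 2*pi * 540 * 496 / 60000
  = 1682888.35 / 60000
  = 28.05 kW


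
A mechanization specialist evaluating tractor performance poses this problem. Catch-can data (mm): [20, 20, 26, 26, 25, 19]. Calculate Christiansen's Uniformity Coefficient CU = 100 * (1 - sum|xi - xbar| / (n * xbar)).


xbar = 136 / 6 = 22.667
sum|xi - xbar| = 18
CU = 100 * (1 - 18 / (6 * 22.667))
   = 100 * (1 - 0.1324)
   = 86.76%


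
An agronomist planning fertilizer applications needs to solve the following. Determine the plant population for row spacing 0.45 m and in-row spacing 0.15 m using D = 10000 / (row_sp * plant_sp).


D = 10000 / (row_sp * plant_sp)
  = 10000 / (0.45 * 0.15)
  = 10000 / 0.0675
  = 148148.15 plants/ha


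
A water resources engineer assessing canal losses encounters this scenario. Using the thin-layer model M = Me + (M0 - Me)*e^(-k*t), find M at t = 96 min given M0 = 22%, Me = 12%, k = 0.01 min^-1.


M = Me + (M0 - Me) * e^(-k*t)
  = 12 + (22 - 12) * e^(-0.01*96)
  = 12 + 10 * e^(-0.960)
  = 12 + 10 * 0.38289
  = 12 + 3.8289
  = 15.83%


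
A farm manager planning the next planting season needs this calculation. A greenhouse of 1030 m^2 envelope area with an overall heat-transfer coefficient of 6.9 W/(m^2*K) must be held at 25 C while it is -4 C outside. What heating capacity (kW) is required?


dT = 25 - (-4) = 29 K
Q = U * A * dT
  = 6.9 * 1030 * 29
  = 206103 W = 206.10 kW


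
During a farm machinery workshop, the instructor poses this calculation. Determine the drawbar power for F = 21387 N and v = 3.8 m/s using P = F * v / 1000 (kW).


P = F * v / 1000
  = 21387 * 3.8 / 1000
  = 81270.60 / 1000
  = 81.27 kW


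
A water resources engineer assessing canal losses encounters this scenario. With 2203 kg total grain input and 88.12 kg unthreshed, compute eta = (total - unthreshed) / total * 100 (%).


eta = (total - unthreshed) / total * 100
    = (2203 - 88.12) / 2203 * 100
    = 2114.88 / 2203 * 100
    = 96%


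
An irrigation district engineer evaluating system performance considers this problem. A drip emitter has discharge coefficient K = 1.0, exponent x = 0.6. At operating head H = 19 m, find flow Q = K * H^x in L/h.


Q = K * H^x
  = 1.0 * 19^0.6
  = 1.0 * 5.8513
  = 5.85 L/h


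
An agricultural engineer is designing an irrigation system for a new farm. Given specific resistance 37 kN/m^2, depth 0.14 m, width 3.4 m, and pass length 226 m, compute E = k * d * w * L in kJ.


E = k * d * w * L
  = 37 * 0.14 * 3.4 * 226
  = 3980.31 kJ


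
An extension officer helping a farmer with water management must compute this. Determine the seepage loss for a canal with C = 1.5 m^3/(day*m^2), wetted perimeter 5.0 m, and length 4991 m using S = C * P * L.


S = C * P * L
  = 1.5 * 5.0 * 4991
  = 37432.50 m^3/day


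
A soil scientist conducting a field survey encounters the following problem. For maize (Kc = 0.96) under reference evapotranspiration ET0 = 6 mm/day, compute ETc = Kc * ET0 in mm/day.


ETc = Kc * ET0
    = 0.96 * 6
    = 5.76 mm/day


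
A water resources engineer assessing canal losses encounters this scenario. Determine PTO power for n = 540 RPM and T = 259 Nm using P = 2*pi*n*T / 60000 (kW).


P = 2*pi*n*T / 60000
  = 2*pi * 540 * 259 / 60000
  = 878766.30 / 60000
  = 14.65 kW


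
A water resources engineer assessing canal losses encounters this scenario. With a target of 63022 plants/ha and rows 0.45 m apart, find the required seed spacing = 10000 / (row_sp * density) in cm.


spacing = 10000 / (row_sp * density)
        = 10000 / (0.45 * 63022)
        = 10000 / 28359.90
        = 0.35261 m = 35.26 cm


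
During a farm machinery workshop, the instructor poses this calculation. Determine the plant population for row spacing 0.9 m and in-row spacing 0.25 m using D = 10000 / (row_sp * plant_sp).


D = 10000 / (row_sp * plant_sp)
  = 10000 / (0.9 * 0.25)
  = 10000 / 0.2250
  = 44444.44 plants/ha


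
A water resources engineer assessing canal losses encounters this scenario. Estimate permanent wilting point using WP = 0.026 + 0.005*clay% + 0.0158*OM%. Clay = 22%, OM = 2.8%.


WP = 0.026 + 0.005*22 + 0.0158*2.8
   = 0.026 + 0.1100 + 0.0442
   = 0.1802


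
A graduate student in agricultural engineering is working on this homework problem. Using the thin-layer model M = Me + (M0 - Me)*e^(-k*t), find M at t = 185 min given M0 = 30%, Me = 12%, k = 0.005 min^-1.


M = Me + (M0 - Me) * e^(-k*t)
  = 12 + (30 - 12) * e^(-0.005*185)
  = 12 + 18 * e^(-0.925)
  = 12 + 18 * 0.39653
  = 12 + 7.1376
  = 19.14%


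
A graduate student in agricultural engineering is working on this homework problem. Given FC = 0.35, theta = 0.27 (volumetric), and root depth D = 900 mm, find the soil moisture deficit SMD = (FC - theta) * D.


SMD = (FC - theta) * D
    = (0.35 - 0.27) * 900
    = 0.080 * 900
    = 72 mm


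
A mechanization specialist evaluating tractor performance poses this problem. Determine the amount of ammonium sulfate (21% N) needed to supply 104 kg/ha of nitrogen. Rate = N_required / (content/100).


Rate = N_required / (N_content / 100)
     = 104 / (21 / 100)
     = 104 / 0.21
     = 495.24 kg/ha


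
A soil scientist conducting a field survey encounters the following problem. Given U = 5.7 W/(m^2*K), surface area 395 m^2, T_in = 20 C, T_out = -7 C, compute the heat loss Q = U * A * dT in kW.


dT = 20 - (-7) = 27 K
Q = U * A * dT
  = 5.7 * 395 * 27
  = 60790.50 W = 60.79 kW


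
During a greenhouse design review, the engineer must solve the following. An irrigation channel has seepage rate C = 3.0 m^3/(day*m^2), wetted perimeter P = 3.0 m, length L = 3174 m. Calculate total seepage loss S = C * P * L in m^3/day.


S = C * P * L
  = 3.0 * 3.0 * 3174
  = 28566 m^3/day


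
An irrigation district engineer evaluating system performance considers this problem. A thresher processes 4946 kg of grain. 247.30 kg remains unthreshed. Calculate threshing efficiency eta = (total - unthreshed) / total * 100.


eta = (total - unthreshed) / total * 100
    = (4946 - 247.30) / 4946 * 100
    = 4698.70 / 4946 * 100
    = 95%


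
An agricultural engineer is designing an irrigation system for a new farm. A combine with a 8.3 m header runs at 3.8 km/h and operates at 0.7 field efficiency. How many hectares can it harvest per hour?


C = w * v * eta_f / 10
  = 8.3 * 3.8 * 0.7 / 10
  = 22.08 / 10
  = 2.21 ha/h


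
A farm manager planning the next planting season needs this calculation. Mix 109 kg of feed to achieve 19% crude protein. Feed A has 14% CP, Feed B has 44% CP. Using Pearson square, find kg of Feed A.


parts_A = CP_b - target = 44 - 19 = 25
parts_B = target - CP_a = 19 - 14 = 5
total_parts = 25 + 5 = 30
Feed A = 109 * 25 / 30 = 90.83 kg
Feed B = 109 * 5 / 30 = 18.17 kg

90.83 kg


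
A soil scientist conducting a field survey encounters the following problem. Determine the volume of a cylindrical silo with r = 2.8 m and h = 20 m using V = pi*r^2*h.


V = pi * r^2 * h
  = pi * 2.8^2 * 20
  = pi * 7.84 * 20
  = 492.60 m^3


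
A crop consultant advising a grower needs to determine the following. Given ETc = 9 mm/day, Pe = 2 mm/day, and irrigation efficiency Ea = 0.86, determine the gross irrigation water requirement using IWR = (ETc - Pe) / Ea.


IWR = (ETc - Pe) / Ea
    = (9 - 2) / 0.86
    = 7 / 0.86
    = 8.14 mm/day


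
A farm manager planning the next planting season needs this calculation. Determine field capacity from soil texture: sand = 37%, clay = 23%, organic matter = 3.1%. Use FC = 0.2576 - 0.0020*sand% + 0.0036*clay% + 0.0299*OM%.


FC = 0.2576 - 0.0020*37 + 0.0036*23 + 0.0299*3.1
   = 0.2576 - 0.0740 + 0.0828 + 0.0927
   = 0.3591


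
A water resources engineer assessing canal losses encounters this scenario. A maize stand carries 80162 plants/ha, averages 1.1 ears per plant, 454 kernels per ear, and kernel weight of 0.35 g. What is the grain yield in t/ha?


Y = density * ears * kernels * kw
  = 80162 * 1.1 * 454 * 0.35 g/ha
  = 14011515.98 g/ha
  = 14011.52 kg/ha = 14.01 t/ha


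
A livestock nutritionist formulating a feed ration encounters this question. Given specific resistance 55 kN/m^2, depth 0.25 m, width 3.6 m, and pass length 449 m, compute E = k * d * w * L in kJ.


E = k * d * w * L
  = 55 * 0.25 * 3.6 * 449
  = 22225.50 kJ


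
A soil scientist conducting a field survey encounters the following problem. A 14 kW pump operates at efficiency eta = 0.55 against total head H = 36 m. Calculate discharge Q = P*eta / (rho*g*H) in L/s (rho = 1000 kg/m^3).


Q = (P * 1000 * eta) / (rho * g * H)
  = (14 * 1000 * 0.55) / (1000 * 9.81 * 36)
  = 7700 / 353160
  = 0.02180 m^3/s = 21.80 L/s


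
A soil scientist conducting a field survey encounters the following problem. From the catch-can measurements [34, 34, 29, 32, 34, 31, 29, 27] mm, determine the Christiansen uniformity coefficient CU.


xbar = 250 / 8 = 31.250
sum|xi - xbar| = 18
CU = 100 * (1 - 18 / (8 * 31.250))
   = 100 * (1 - 0.0720)
   = 92.80%


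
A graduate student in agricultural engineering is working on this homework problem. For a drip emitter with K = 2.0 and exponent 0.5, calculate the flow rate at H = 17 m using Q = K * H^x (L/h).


Q = K * H^x
  = 2.0 * 17^0.5
  = 2.0 * 4.1231
  = 8.25 L/h


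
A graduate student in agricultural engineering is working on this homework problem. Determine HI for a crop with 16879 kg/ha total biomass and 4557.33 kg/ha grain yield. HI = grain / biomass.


HI = grain_yield / biomass
   = 4557.33 / 16879
   = 0.27


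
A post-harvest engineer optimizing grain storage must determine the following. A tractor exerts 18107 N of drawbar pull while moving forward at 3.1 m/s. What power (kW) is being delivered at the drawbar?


P = F * v / 1000
  = 18107 * 3.1 / 1000
  = 56131.70 / 1000
  = 56.13 kW


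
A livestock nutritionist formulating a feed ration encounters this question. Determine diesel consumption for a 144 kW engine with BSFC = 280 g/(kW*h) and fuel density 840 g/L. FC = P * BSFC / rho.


FC = P * BSFC / rho_fuel
   = 144 * 280 / 840
   = 40320 / 840
   = 48 L/h


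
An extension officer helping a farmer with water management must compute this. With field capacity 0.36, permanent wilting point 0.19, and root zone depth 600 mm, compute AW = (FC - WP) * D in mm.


AW = (FC - WP) * D
   = (0.36 - 0.19) * 600
   = 0.17 * 600
   = 102 mm


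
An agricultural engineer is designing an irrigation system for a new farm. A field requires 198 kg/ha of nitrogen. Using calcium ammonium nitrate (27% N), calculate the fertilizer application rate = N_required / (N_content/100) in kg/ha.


Rate = N_required / (N_content / 100)
     = 198 / (27 / 100)
     = 198 / 0.27
     = 733.33 kg/ha


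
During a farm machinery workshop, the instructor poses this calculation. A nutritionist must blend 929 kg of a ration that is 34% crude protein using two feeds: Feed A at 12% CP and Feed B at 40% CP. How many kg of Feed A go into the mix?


parts_A = CP_b - target = 40 - 34 = 6
parts_B = target - CP_a = 34 - 12 = 22
total_parts = 6 + 22 = 28
Feed A = 929 * 6 / 28 = 199.07 kg
Feed B = 929 * 22 / 28 = 729.93 kg

199.07 kg


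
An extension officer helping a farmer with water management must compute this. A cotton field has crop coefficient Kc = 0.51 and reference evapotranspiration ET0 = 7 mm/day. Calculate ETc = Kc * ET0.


ETc = Kc * ET0
    = 0.51 * 7
    = 3.57 mm/day


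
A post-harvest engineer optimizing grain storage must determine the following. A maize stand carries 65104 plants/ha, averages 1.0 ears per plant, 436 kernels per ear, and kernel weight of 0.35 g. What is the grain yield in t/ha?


Y = density * ears * kernels * kw
  = 65104 * 1.0 * 436 * 0.35 g/ha
  = 9934870.40 g/ha
  = 9934.87 kg/ha = 9.93 t/ha


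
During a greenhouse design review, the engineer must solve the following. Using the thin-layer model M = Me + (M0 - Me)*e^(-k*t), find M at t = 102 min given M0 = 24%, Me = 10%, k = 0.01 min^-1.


M = Me + (M0 - Me) * e^(-k*t)
  = 10 + (24 - 10) * e^(-0.01*102)
  = 10 + 14 * e^(-1.020)
  = 10 + 14 * 0.36059
  = 10 + 5.0483
  = 15.05%


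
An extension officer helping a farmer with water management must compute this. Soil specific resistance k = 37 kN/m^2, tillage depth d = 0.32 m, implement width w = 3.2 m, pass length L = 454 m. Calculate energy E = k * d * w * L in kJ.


E = k * d * w * L
  = 37 * 0.32 * 3.2 * 454
  = 17201.15 kJ


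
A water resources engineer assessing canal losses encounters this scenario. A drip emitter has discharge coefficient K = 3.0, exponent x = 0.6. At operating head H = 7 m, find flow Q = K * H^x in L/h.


Q = K * H^x
  = 3.0 * 7^0.6
  = 3.0 * 3.2141
  = 9.64 L/h


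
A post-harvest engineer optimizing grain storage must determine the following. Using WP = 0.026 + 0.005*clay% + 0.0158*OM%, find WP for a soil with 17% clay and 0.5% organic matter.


WP = 0.026 + 0.005*17 + 0.0158*0.5
   = 0.026 + 0.0850 + 0.0079
   = 0.1189


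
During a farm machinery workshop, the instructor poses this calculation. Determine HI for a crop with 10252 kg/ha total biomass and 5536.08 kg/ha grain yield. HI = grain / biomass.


HI = grain_yield / biomass
   = 5536.08 / 10252
   = 0.54


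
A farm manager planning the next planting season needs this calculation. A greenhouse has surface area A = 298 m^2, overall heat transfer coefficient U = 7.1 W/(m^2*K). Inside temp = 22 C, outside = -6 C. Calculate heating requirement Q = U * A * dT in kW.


dT = 22 - (-6) = 28 K
Q = U * A * dT
  = 7.1 * 298 * 28
  = 59242.40 W = 59.24 kW


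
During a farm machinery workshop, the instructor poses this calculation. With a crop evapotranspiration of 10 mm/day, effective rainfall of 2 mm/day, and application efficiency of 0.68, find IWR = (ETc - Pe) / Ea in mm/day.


IWR = (ETc - Pe) / Ea
    = (10 - 2) / 0.68
    = 8 / 0.68
    = 11.76 mm/day


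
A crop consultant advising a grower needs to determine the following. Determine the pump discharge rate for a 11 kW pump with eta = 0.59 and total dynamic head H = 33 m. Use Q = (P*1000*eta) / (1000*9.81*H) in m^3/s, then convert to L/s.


Q = (P * 1000 * eta) / (rho * g * H)
  = (11 * 1000 * 0.59) / (1000 * 9.81 * 33)
  = 6490 / 323730
  = 0.02005 m^3/s = 20.05 L/s


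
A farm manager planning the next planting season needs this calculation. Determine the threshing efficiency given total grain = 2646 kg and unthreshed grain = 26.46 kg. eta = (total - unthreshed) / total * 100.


eta = (total - unthreshed) / total * 100
    = (2646 - 26.46) / 2646 * 100
    = 2619.54 / 2646 * 100
    = 99%


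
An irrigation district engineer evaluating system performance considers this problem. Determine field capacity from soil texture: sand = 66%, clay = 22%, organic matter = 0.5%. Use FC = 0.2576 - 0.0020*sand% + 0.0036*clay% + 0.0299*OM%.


FC = 0.2576 - 0.0020*66 + 0.0036*22 + 0.0299*0.5
   = 0.2576 - 0.1320 + 0.0792 + 0.0150
   = 0.2198


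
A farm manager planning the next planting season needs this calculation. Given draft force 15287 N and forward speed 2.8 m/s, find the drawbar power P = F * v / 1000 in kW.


P = F * v / 1000
  = 15287 * 2.8 / 1000
  = 42803.60 / 1000
  = 42.80 kW


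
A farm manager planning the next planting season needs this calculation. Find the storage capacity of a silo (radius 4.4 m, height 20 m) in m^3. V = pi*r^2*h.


V = pi * r^2 * h
  = pi * 4.4^2 * 20
  = pi * 19.36 * 20
  = 1216.42 m^3


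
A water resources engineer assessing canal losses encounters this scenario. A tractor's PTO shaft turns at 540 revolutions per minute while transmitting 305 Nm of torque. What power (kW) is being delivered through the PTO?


P = 2*pi*n*T / 60000
  = 2*pi * 540 * 305 / 60000
  = 1034840.62 / 60000
  = 17.25 kW


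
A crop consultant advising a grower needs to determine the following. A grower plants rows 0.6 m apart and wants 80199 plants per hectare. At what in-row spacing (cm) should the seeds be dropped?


spacing = 10000 / (row_sp * density)
        = 10000 / (0.6 * 80199)
        = 10000 / 48119.40
        = 0.20782 m = 20.78 cm


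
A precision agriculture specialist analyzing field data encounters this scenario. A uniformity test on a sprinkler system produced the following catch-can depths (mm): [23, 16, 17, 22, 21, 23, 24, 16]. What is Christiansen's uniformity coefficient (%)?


xbar = 162 / 8 = 20.250
sum|xi - xbar| = 23.500
CU = 100 * (1 - 23.500 / (8 * 20.250))
   = 100 * (1 - 0.1451)
   = 85.49%


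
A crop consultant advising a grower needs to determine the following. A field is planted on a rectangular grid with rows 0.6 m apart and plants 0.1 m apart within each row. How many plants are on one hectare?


D = 10000 / (row_sp * plant_sp)
  = 10000 / (0.6 * 0.1)
  = 10000 / 0.0600
  = 166666.67 plants/ha


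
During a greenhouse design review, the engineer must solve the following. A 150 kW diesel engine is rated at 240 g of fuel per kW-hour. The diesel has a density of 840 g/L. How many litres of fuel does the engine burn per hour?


FC = P * BSFC / rho_fuel
   = 150 * 240 / 840
   = 36000 / 840
   = 42.86 L/h


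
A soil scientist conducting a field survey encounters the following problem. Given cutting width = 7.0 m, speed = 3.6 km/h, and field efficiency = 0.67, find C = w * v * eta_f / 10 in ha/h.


C = w * v * eta_f / 10
  = 7.0 * 3.6 * 0.67 / 10
  = 16.88 / 10
  = 1.69 ha/h


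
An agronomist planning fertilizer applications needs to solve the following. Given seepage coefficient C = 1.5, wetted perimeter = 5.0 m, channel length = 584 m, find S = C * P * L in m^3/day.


S = C * P * L
  = 1.5 * 5.0 * 584
  = 4380 m^3/day


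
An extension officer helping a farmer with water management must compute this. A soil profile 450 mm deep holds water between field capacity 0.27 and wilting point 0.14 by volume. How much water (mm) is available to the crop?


AW = (FC - WP) * D
   = (0.27 - 0.14) * 450
   = 0.13 * 450
   = 58.50 mm


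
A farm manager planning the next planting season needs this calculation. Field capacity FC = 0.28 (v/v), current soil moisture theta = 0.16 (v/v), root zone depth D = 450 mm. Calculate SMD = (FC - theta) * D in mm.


SMD = (FC - theta) * D
    = (0.28 - 0.16) * 450
    = 0.120 * 450
    = 54 mm


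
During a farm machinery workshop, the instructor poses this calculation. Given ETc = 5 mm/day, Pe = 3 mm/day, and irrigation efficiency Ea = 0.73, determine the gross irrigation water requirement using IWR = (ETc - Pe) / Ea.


IWR = (ETc - Pe) / Ea
    = (5 - 3) / 0.73
    = 2 / 0.73
    = 2.74 mm/day


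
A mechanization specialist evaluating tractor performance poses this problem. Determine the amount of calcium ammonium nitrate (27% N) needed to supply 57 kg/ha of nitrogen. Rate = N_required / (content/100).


Rate = N_required / (N_content / 100)
     = 57 / (27 / 100)
     = 57 / 0.27
     = 211.11 kg/ha


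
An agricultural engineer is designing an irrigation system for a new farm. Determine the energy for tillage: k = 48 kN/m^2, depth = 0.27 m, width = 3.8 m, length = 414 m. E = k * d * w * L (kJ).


E = k * d * w * L
  = 48 * 0.27 * 3.8 * 414
  = 20388.67 kJ


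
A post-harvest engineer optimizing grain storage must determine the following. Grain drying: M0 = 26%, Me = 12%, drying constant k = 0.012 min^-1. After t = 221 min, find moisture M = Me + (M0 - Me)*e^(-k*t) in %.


M = Me + (M0 - Me) * e^(-k*t)
  = 12 + (26 - 12) * e^(-0.012*221)
  = 12 + 14 * e^(-2.652)
  = 12 + 14 * 0.07051
  = 12 + 0.9871
  = 12.99%


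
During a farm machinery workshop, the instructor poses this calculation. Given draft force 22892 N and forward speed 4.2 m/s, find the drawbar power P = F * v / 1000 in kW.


P = F * v / 1000
  = 22892 * 4.2 / 1000
  = 96146.40 / 1000
  = 96.15 kW


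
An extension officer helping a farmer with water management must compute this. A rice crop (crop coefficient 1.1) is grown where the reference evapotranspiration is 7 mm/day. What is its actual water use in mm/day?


ETc = Kc * ET0
    = 1.1 * 7
    = 7.70 mm/day


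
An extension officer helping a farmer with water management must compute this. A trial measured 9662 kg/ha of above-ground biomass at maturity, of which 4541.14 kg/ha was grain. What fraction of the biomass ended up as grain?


HI = grain_yield / biomass
   = 4541.14 / 9662
   = 0.47


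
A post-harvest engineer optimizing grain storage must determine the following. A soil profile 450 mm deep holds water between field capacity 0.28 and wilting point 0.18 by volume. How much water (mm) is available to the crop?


AW = (FC - WP) * D
   = (0.28 - 0.18) * 450
   = 0.10 * 450
   = 45 mm


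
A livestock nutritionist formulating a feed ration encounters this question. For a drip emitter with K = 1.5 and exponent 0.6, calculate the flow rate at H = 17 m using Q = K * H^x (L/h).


Q = K * H^x
  = 1.5 * 17^0.6
  = 1.5 * 5.4736
  = 8.21 L/h


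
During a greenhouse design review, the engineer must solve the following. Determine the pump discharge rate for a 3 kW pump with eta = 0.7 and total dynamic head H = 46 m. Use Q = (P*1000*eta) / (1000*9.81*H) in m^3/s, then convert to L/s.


Q = (P * 1000 * eta) / (rho * g * H)
  = (3 * 1000 * 0.7) / (1000 * 9.81 * 46)
  = 2100 / 451260
  = 0.00465 m^3/s = 4.65 L/s


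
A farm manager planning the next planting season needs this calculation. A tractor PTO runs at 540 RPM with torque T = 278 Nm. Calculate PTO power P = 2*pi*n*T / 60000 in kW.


P = 2*pi*n*T / 60000
  = 2*pi * 540 * 278 / 60000
  = 943231.78 / 60000
  = 15.72 kW


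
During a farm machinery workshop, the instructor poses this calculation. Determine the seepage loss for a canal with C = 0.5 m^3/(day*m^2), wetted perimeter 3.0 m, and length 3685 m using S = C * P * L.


S = C * P * L
  = 0.5 * 3.0 * 3685
  = 5527.50 m^3/day


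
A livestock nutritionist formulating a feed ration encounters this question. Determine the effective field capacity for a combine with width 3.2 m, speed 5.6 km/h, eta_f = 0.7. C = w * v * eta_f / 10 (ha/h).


C = w * v * eta_f / 10
  = 3.2 * 5.6 * 0.7 / 10
  = 12.54 / 10
  = 1.25 ha/h


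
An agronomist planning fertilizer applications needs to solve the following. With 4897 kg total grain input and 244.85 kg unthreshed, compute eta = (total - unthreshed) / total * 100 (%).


eta = (total - unthreshed) / total * 100
    = (4897 - 244.85) / 4897 * 100
    = 4652.15 / 4897 * 100
    = 95%


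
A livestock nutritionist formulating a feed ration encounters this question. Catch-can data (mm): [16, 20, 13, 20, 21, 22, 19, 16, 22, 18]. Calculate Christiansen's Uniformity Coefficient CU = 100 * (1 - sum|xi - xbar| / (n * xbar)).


xbar = 187 / 10 = 18.700
sum|xi - xbar| = 23.600
CU = 100 * (1 - 23.600 / (10 * 18.700))
   = 100 * (1 - 0.1262)
   = 87.38%


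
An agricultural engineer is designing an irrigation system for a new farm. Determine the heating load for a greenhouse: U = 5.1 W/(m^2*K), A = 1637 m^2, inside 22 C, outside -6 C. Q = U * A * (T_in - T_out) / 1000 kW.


dT = 22 - (-6) = 28 K
Q = U * A * dT
  = 5.1 * 1637 * 28
  = 233763.60 W = 233.76 kW


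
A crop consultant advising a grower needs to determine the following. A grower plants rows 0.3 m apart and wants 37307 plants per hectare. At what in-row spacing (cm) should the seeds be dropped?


spacing = 10000 / (row_sp * density)
        = 10000 / (0.3 * 37307)
        = 10000 / 11192.10
        = 0.89349 m = 89.35 cm


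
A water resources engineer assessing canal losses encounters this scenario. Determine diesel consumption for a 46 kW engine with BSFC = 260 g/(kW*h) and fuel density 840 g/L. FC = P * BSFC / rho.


FC = P * BSFC / rho_fuel
   = 46 * 260 / 840
   = 11960 / 840
   = 14.24 L/h


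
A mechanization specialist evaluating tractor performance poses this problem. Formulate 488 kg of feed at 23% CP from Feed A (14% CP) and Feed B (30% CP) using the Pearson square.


parts_A = CP_b - target = 30 - 23 = 7
parts_B = target - CP_a = 23 - 14 = 9
total_parts = 7 + 9 = 16
Feed A = 488 * 7 / 16 = 213.50 kg
Feed B = 488 * 9 / 16 = 274.50 kg

213.50 kg


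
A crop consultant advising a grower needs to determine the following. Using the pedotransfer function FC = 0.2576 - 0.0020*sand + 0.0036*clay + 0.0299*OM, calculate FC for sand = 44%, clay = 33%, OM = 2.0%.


FC = 0.2576 - 0.0020*44 + 0.0036*33 + 0.0299*2.0
   = 0.2576 - 0.0880 + 0.1188 + 0.0598
   = 0.3482


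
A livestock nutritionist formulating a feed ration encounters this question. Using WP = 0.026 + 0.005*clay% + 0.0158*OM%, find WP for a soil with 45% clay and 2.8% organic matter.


WP = 0.026 + 0.005*45 + 0.0158*2.8
   = 0.026 + 0.2250 + 0.0442
   = 0.2952


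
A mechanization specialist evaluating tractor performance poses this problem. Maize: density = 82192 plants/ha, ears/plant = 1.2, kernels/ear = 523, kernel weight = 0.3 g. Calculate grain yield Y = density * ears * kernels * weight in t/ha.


Y = density * ears * kernels * kw
  = 82192 * 1.2 * 523 * 0.3 g/ha
  = 15475109.76 g/ha
  = 15475.11 kg/ha = 15.48 t/ha


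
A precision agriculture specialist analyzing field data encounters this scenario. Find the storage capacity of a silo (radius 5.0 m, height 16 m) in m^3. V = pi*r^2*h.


V = pi * r^2 * h
  = pi * 5.0^2 * 16
  = pi * 25 * 16
  = 1256.64 m^3


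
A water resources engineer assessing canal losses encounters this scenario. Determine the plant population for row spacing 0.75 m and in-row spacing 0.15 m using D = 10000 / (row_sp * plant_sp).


D = 10000 / (row_sp * plant_sp)
  = 10000 / (0.75 * 0.15)
  = 10000 / 0.1125
  = 88888.89 plants/ha


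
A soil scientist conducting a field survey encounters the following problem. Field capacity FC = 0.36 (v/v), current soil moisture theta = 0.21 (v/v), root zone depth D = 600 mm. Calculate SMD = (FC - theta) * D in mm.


SMD = (FC - theta) * D
    = (0.36 - 0.21) * 600
    = 0.150 * 600
    = 90 mm


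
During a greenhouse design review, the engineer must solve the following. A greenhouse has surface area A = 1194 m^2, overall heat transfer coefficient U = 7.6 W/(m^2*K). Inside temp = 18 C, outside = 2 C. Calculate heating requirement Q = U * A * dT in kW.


dT = 18 - (2) = 16 K
Q = U * A * dT
  = 7.6 * 1194 * 16
  = 145190.40 W = 145.19 kW


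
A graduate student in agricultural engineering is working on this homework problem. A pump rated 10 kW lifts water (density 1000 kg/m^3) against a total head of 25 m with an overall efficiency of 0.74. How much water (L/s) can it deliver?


Q = (P * 1000 * eta) / (rho * g * H)
  = (10 * 1000 * 0.74) / (1000 * 9.81 * 25)
  = 7400 / 245250
  = 0.03017 m^3/s = 30.17 L/s


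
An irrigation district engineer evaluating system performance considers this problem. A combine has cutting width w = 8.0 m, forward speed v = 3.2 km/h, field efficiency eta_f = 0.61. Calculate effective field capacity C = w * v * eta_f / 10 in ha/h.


C = w * v * eta_f / 10
  = 8.0 * 3.2 * 0.61 / 10
  = 15.62 / 10
  = 1.56 ha/h


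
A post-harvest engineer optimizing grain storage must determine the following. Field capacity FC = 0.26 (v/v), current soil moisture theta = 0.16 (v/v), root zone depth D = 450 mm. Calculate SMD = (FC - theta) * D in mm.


SMD = (FC - theta) * D
    = (0.26 - 0.16) * 450
    = 0.100 * 450
    = 45 mm


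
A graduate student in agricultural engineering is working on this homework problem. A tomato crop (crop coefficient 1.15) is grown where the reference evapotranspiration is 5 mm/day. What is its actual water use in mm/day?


ETc = Kc * ET0
    = 1.15 * 5
    = 5.75 mm/day


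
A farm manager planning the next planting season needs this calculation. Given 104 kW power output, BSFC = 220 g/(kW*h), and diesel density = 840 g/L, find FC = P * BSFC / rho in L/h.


FC = P * BSFC / rho_fuel
   = 104 * 220 / 840
   = 22880 / 840
   = 27.24 L/h


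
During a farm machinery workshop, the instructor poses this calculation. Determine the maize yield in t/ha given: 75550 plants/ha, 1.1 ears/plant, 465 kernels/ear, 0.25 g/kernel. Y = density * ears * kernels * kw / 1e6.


Y = density * ears * kernels * kw
  = 75550 * 1.1 * 465 * 0.25 g/ha
  = 9660956.25 g/ha
  = 9660.96 kg/ha = 9.66 t/ha


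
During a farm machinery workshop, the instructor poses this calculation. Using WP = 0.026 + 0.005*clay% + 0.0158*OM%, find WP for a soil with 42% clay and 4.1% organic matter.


WP = 0.026 + 0.005*42 + 0.0158*4.1
   = 0.026 + 0.2100 + 0.0648
   = 0.3008


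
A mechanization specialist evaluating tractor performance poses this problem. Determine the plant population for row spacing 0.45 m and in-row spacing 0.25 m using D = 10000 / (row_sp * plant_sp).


D = 10000 / (row_sp * plant_sp)
  = 10000 / (0.45 * 0.25)
  = 10000 / 0.1125
  = 88888.89 plants/ha


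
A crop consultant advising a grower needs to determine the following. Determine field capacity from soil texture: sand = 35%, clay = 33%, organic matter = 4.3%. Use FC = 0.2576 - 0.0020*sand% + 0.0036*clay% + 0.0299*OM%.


FC = 0.2576 - 0.0020*35 + 0.0036*33 + 0.0299*4.3
   = 0.2576 - 0.0700 + 0.1188 + 0.1286
   = 0.4350


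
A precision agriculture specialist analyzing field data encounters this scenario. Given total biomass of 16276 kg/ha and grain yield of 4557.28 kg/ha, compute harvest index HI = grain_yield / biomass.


HI = grain_yield / biomass
   = 4557.28 / 16276
   = 0.28


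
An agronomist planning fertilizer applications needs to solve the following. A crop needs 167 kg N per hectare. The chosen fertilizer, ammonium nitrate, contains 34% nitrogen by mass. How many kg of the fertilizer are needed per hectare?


Rate = N_required / (N_content / 100)
     = 167 / (34 / 100)
     = 167 / 0.34
     = 491.18 kg/ha
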